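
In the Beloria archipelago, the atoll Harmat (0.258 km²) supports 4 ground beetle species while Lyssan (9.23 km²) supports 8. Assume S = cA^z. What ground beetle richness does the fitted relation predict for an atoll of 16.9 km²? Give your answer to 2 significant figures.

9.0

z = ln(8/4) / ln(9.23/0.258) = 0.6931 / 3.5773 = 0.1938
c = 4 / 0.258^0.1938 = 4 / 0.7691 = 5.201
S₃ = 5.201 × 16.9^0.1938 = 5.201 × 1.73 ≈ 8.995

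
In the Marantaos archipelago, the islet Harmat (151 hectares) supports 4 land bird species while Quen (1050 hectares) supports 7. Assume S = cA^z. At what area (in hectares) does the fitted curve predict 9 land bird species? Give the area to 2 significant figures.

z = ln(7/4) / ln(1050/151) = 0.5596 / 1.9393 = 0.2886
c = 4 / 151^0.2886 = 4 / 4.254 = 0.9403
A = (9/0.9403)^(1/0.2886) ⇒ ln A = ln(9.571)/0.2886 = 7.8274
A = e^7.8274 ≈ 2508 hectares

2500 hectares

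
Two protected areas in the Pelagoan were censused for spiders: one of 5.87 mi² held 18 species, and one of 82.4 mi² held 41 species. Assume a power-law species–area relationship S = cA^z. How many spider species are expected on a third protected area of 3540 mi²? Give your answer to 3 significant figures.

132

z = ln(41/18) / ln(82.4/5.87) = 0.8232 / 2.6417 = 0.3116
c = 18 / 5.87^0.3116 = 18 / 1.736 = 10.37
S₃ = 10.37 × 3540^0.3116 = 10.37 × 12.76 ≈ 132.3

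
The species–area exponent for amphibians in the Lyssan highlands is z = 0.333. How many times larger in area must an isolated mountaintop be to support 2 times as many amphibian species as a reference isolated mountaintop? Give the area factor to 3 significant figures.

(A₂/A₁)^0.333 = 2, so A₂/A₁ = 2^(1/0.333) = 2^3.003
ln(A₂/A₁) = ln 2 / 0.333 = 0.6931 / 0.333 = 2.0815
A₂/A₁ = e^2.0815 ≈ 8.017

8.02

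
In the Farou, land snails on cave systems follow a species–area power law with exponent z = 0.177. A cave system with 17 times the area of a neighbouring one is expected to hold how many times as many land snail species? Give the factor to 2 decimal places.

S₂/S₁ = (A₂/A₁)^z = 17^0.177
ln(S₂/S₁) = 0.177 × ln 17 = 0.177 × 2.8332 = 0.5015
S₂/S₁ = e^0.5015 ≈ 1.651

1.65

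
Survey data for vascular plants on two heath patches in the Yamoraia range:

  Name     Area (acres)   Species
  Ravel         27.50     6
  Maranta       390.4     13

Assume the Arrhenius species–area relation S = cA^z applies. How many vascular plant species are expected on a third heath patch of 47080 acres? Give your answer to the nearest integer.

53

z = ln(13/6) / ln(390.4/27.5) = 0.7732 / 2.6530 = 0.2914
c = 6 / 27.5^0.2914 = 6 / 2.627 = 2.284
S₃ = 2.284 × 47080^0.2914 = 2.284 × 23.01 ≈ 52.54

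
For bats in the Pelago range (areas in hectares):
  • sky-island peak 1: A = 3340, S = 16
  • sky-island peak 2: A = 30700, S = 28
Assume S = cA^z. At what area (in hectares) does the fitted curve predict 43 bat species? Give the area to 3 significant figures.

168000 hectares

z = ln(28/16) / ln(30700/3340) = 0.5596 / 2.2183 = 0.2523
c = 16 / 3340^0.2523 = 16 / 7.744 = 2.066
A = (43/2.066)^(1/0.2523) ⇒ ln A = ln(20.81)/0.2523 = 12.0325
A = e^12.0325 ≈ 168137 hectares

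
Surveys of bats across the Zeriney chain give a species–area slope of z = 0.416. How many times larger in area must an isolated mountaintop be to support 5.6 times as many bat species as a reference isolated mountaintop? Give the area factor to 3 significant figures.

62.9

(A₂/A₁)^0.416 = 5.6, so A₂/A₁ = 5.6^(1/0.416) = 5.6^2.404
ln(A₂/A₁) = ln 5.6 / 0.416 = 1.7228 / 0.416 = 4.1413
A₂/A₁ = e^4.1413 ≈ 62.88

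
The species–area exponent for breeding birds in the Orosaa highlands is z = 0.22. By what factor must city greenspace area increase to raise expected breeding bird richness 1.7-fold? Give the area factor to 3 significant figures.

(A₂/A₁)^0.22 = 1.7, so A₂/A₁ = 1.7^(1/0.22) = 1.7^4.545
ln(A₂/A₁) = ln 1.7 / 0.22 = 0.5306 / 0.22 = 2.4119
A₂/A₁ = e^2.4119 ≈ 11.16

11.2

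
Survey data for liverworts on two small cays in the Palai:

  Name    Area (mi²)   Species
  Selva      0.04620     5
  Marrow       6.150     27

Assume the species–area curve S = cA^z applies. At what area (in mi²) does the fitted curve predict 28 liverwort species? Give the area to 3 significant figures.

6.83 mi²

z = ln(27/5) / ln(6.15/0.0462) = 1.6864 / 4.8912 = 0.3448
c = 5 / 0.0462^0.3448 = 5 / 0.3464 = 14.43
A = (28/14.43)^(1/0.3448) ⇒ ln A = ln(1.94)/0.3448 = 1.9219
A = e^1.9219 ≈ 6.834 mi²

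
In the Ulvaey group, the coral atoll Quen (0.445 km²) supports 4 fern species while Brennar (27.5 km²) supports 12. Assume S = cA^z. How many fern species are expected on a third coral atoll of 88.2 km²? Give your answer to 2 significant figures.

z = ln(12/4) / ln(27.5/0.445) = 1.0986 / 4.1239 = 0.2664
c = 4 / 0.445^0.2664 = 4 / 0.806 = 4.963
S₃ = 4.963 × 88.2^0.2664 = 4.963 × 3.298 ≈ 16.37

16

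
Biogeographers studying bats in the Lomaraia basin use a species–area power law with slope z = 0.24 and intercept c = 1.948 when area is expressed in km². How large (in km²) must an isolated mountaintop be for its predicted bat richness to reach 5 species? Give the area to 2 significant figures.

5 = 1.948 × A^0.24  ⇒  A^0.24 = 5/1.948 = 2.567
ln A = ln(2.567) / 0.24 = 0.9426 / 0.24 = 3.9276
A = e^3.9276 ≈ 50.79 km²

51 km²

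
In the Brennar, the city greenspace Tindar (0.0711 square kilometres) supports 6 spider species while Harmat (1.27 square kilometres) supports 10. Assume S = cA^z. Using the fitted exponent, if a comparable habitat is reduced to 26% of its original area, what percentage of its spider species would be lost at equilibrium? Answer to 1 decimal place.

21.2%

z = ln(10/6) / ln(1.27/0.0711) = 0.5108 / 2.8827 = 0.1772
S_new/S_old = (A_new/A_old)^z = 0.26^0.1772 = exp(0.1772 × -1.3471) = 0.7876
Fraction lost = 1 − 0.7876 = 0.2124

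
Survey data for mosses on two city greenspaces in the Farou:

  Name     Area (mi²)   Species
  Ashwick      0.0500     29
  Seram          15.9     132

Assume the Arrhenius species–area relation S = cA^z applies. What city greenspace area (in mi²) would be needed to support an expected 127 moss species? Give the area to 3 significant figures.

z = ln(132/29) / ln(15.9/0.05) = 1.5155 / 5.7621 = 0.2630
c = 29 / 0.05^0.2630 = 29 / 0.4548 = 63.77
A = (127/63.77)^(1/0.2630) ⇒ ln A = ln(1.992)/0.2630 = 2.6195
A = e^2.6195 ≈ 13.73 mi²

13.7 mi²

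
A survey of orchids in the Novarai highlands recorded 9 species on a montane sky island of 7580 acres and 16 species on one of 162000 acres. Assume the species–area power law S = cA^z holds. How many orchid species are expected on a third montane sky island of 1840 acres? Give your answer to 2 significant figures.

6.9

z = ln(16/9) / ln(162000/7580) = 0.5754 / 3.0621 = 0.1879
c = 9 / 7580^0.1879 = 9 / 5.358 = 1.68
S₃ = 1.68 × 1840^0.1879 = 1.68 × 4.106 ≈ 6.898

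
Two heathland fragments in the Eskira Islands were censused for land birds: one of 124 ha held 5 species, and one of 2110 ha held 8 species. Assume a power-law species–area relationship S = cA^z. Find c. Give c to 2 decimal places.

z = ln(S₂/S₁) / ln(A₂/A₁) = ln(8/5) / ln(2110/124) = 0.4700 / 2.8342 = 0.1658
c = S₁ / A₁^z = 5 / 124^0.1658 = 5 / 2.224 = 2.248

2.25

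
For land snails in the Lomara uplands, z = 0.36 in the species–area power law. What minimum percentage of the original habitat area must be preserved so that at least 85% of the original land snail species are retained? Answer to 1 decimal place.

63.7%

Need (A_new/A_old)^0.36 = 0.85, so A_new/A_old = 0.85^(1/0.36) = 0.85^2.778
ln(A_new/A_old) = ln 0.85 / 0.36 = -0.1625 / 0.36 = -0.4514
A_new/A_old = e^-0.4514 ≈ 0.6367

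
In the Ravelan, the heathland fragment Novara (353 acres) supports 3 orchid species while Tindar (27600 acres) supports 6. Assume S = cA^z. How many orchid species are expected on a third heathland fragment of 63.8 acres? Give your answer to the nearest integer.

z = ln(6/3) / ln(27600/353) = 0.6931 / 4.3591 = 0.1590
c = 3 / 353^0.1590 = 3 / 2.542 = 1.18
S₃ = 1.18 × 63.8^0.1590 = 1.18 × 1.936 ≈ 2.286

2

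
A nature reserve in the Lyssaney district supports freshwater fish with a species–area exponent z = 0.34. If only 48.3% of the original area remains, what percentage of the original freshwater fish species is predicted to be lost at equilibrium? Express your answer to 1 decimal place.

21.9%

S_new/S_old = (A_new/A_old)^z = 0.483^0.34
= exp(0.34 × ln 0.483) = exp(0.34 × -0.7277) = exp(-0.2474) ≈ 0.7808
Fraction lost = 1 − 0.7808 = 0.2192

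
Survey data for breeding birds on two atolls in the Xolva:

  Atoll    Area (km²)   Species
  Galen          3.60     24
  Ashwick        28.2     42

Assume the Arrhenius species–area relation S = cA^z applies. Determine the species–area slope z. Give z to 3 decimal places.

0.272

Taking logs: ln S = ln c + z ln A, so z = (ln S₂ − ln S₁)/(ln A₂ − ln A₁).
z = ln(42/24) / ln(28.2/3.6) = ln(1.75) / ln(7.833) = 0.5596 / 2.0584 = 0.2719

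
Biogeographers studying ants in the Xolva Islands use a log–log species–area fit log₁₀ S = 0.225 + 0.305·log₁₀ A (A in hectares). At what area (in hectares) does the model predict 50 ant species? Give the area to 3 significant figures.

50 = 1.679 × A^0.305  ⇒  A^0.305 = 50/1.679 = 29.78
ln A = ln(29.78) / 0.305 = 3.3939 / 0.305 = 11.1277
A = e^11.1277 ≈ 68028 hectares

68000 hectares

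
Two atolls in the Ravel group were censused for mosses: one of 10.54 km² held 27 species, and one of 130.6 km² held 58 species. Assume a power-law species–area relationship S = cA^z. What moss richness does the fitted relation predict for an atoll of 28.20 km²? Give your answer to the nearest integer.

z = ln(58/27) / ln(130.6/10.54) = 0.7646 / 2.5170 = 0.3038
c = 27 / 10.54^0.3038 = 27 / 2.045 = 13.2
S₃ = 13.2 × 28.2^0.3038 = 13.2 × 2.758 ≈ 36.41

36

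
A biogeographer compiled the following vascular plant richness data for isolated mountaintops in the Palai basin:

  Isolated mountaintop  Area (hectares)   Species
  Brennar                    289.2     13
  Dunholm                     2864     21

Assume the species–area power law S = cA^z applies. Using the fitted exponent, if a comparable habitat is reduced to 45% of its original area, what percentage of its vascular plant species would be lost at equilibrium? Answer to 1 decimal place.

15.4%

z = ln(21/13) / ln(2864/289.2) = 0.4796 / 2.2929 = 0.2092
S_new/S_old = (A_new/A_old)^z = 0.45^0.2092 = exp(0.2092 × -0.7985) = 0.8462
Fraction lost = 1 − 0.8462 = 0.1538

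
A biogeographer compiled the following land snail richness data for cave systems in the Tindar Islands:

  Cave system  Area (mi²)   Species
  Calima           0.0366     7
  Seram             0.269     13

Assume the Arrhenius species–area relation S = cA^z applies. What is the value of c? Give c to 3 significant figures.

19.5

z = ln(S₂/S₁) / ln(A₂/A₁) = ln(13/7) / ln(0.269/0.0366) = 0.6190 / 1.9947 = 0.3103
c = S₁ / A₁^z = 7 / 0.0366^0.3103 = 7 / 0.3582 = 19.54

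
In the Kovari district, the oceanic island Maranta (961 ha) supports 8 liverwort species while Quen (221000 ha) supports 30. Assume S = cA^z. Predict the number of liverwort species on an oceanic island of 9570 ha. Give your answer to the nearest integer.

14

z = ln(30/8) / ln(221000/961) = 1.3218 / 5.4379 = 0.2431
c = 8 / 961^0.2431 = 8 / 5.309 = 1.507
S₃ = 1.507 × 9570^0.2431 = 1.507 × 9.281 ≈ 13.99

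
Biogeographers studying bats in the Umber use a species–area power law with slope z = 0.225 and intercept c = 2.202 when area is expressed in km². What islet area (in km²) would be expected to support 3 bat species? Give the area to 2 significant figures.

3 = 2.202 × A^0.225  ⇒  A^0.225 = 3/2.202 = 1.362
ln A = ln(1.362) / 0.225 = 0.3092 / 0.225 = 1.3744
A = e^1.3744 ≈ 3.953 km²

4.0 km²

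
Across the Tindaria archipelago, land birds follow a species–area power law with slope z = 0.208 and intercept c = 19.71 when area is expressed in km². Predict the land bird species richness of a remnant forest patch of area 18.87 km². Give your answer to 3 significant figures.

S = 19.71 × 18.87^0.208
ln S = ln 19.71 + 0.208 × ln 18.87 = 2.9811 + 0.208 × 2.9376 = 3.5921
S = e^3.5921 ≈ 36.31

36.3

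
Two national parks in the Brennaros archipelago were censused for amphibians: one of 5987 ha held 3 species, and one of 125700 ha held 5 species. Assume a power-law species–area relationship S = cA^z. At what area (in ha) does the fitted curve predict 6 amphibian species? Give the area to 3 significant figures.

373000 ha

z = ln(5/3) / ln(125700/5987) = 0.5108 / 3.0443 = 0.1678
c = 3 / 5987^0.1678 = 3 / 4.303 = 0.6971
A = (6/0.6971)^(1/0.1678) ⇒ ln A = ln(8.607)/0.1678 = 12.8282
A = e^12.8282 ≈ 372583 ha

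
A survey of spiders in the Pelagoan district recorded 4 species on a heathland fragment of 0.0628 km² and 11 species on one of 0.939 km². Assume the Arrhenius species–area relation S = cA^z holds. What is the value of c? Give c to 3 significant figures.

11.3

z = ln(S₂/S₁) / ln(A₂/A₁) = ln(11/4) / ln(0.939/0.0628) = 1.0116 / 2.7049 = 0.3740
c = S₁ / A₁^z = 4 / 0.0628^0.3740 = 4 / 0.3552 = 11.26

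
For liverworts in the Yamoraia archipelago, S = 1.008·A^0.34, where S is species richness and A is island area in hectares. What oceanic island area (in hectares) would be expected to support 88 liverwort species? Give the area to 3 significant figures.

88 = 1.008 × A^0.34  ⇒  A^0.34 = 88/1.008 = 87.3
ln A = ln(87.3) / 0.34 = 4.4694 / 0.34 = 13.1452
A = e^13.1452 ≈ 511551 hectares

512000 hectares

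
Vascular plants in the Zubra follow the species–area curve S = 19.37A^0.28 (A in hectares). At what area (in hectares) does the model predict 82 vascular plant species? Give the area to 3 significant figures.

173 hectares

82 = 19.37 × A^0.28  ⇒  A^0.28 = 82/19.37 = 4.233
ln A = ln(4.233) / 0.28 = 1.4430 / 0.28 = 5.1535
A = e^5.1535 ≈ 173 hectares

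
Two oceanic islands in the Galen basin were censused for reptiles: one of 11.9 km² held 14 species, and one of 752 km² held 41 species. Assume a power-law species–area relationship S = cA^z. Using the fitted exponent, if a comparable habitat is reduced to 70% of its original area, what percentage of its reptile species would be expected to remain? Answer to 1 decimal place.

z = ln(41/14) / ln(752/11.9) = 1.0745 / 4.1462 = 0.2592
S_new/S_old = (A_new/A_old)^z = 0.7^0.2592 = exp(0.2592 × -0.3567) = 0.9117

91.2%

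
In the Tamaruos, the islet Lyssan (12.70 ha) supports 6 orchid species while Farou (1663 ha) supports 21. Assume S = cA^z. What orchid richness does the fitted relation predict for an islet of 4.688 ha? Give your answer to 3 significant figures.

4.64

z = ln(21/6) / ln(1663/12.7) = 1.2528 / 4.8748 = 0.2570
c = 6 / 12.7^0.2570 = 6 / 1.922 = 3.122
S₃ = 3.122 × 4.688^0.2570 = 3.122 × 1.487 ≈ 4.644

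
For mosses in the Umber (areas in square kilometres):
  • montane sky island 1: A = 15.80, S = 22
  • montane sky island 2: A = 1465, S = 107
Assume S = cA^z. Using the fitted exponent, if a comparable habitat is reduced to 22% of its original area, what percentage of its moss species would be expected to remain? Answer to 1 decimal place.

z = ln(107/22) / ln(1465/15.8) = 1.5818 / 4.5296 = 0.3492
S_new/S_old = (A_new/A_old)^z = 0.22^0.3492 = exp(0.3492 × -1.5141) = 0.5893

58.9%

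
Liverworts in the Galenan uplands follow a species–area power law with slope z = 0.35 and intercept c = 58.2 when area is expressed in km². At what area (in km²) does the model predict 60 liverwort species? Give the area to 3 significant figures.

1.09 km²

60 = 58.2 × A^0.35  ⇒  A^0.35 = 60/58.2 = 1.031
ln A = ln(1.031) / 0.35 = 0.0305 / 0.35 = 0.0870
A = e^0.0870 ≈ 1.091 km²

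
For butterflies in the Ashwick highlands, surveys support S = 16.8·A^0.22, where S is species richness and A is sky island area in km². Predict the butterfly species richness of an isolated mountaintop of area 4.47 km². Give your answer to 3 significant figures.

S = 16.8 × 4.47^0.22
ln S = ln 16.8 + 0.22 × ln 4.47 = 2.8214 + 0.22 × 1.4974 = 3.1508
S = e^3.1508 ≈ 23.35

23.4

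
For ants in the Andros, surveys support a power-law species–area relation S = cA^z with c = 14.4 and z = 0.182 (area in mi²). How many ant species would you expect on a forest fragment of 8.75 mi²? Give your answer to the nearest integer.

S = 14.4 × 8.75^0.182
ln S = ln 14.4 + 0.182 × ln 8.75 = 2.6672 + 0.182 × 2.1691 = 3.0620
S = e^3.0620 ≈ 21.37

21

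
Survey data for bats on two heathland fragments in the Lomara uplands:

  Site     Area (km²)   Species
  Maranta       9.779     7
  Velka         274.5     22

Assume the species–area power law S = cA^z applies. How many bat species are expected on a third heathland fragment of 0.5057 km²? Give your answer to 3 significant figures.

z = ln(22/7) / ln(274.5/9.779) = 1.1451 / 3.3347 = 0.3434
c = 7 / 9.779^0.3434 = 7 / 2.188 = 3.199
S₃ = 3.199 × 0.5057^0.3434 = 3.199 × 0.7913 ≈ 2.531

2.53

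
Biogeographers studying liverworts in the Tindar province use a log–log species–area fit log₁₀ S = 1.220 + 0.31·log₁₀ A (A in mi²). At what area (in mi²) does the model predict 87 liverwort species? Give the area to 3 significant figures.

87 = 16.6 × A^0.31  ⇒  A^0.31 = 87/16.6 = 5.242
ln A = ln(5.242) / 0.31 = 1.6568 / 0.31 = 5.3444
A = e^5.3444 ≈ 209.4 mi²

209 mi²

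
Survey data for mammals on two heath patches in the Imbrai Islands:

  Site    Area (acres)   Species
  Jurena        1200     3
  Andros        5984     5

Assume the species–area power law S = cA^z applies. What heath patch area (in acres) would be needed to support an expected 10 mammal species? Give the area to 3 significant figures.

z = ln(5/3) / ln(5984/1200) = 0.5108 / 1.6068 = 0.3179
c = 3 / 1200^0.3179 = 3 / 9.527 = 0.3149
A = (10/0.3149)^(1/0.3179) ⇒ ln A = ln(31.76)/0.3179 = 10.8771
A = e^10.8771 ≈ 52949 acres

52900 acres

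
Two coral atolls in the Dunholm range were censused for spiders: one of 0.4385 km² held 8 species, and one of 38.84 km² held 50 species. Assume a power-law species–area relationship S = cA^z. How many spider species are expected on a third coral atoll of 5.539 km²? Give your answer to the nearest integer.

z = ln(50/8) / ln(38.84/0.4385) = 1.8326 / 4.4838 = 0.4087
c = 8 / 0.4385^0.4087 = 8 / 0.714 = 11.21
S₃ = 11.21 × 5.539^0.4087 = 11.21 × 2.013 ≈ 22.56

23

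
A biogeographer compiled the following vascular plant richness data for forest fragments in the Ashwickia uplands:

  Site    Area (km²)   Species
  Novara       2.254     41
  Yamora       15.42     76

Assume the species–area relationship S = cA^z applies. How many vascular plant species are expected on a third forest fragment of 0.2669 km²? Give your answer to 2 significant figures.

z = ln(76/41) / ln(15.42/2.254) = 0.6172 / 1.9230 = 0.3209
c = 41 / 2.254^0.3209 = 41 / 1.298 = 31.59
S₃ = 31.59 × 0.2669^0.3209 = 31.59 × 0.6545 ≈ 20.67

21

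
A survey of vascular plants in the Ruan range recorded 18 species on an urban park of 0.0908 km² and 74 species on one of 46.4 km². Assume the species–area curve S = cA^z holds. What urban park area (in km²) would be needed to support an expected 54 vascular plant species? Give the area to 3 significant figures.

z = ln(74/18) / ln(46.4/0.0908) = 1.4137 / 6.2364 = 0.2267
c = 18 / 0.0908^0.2267 = 18 / 0.5805 = 31.01
A = (54/31.01)^(1/0.2267) ⇒ ln A = ln(1.742)/0.2267 = 2.4473
A = e^2.4473 ≈ 11.56 km²

11.6 km²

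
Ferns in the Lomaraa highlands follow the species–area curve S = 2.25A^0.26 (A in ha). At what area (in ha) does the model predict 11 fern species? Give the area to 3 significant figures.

11 = 2.25 × A^0.26  ⇒  A^0.26 = 11/2.25 = 4.889
ln A = ln(4.889) / 0.26 = 1.5870 / 0.26 = 6.1037
A = e^6.1037 ≈ 447.5 ha

448 ha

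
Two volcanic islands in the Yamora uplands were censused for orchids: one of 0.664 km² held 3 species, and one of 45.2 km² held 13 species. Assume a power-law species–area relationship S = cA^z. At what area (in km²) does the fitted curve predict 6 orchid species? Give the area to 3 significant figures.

z = ln(13/3) / ln(45.2/0.664) = 1.4663 / 4.2206 = 0.3474
c = 3 / 0.664^0.3474 = 3 / 0.8674 = 3.459
A = (6/3.459)^(1/0.3474) ⇒ ln A = ln(1.735)/0.3474 = 1.5856
A = e^1.5856 ≈ 4.882 km²

4.88 km²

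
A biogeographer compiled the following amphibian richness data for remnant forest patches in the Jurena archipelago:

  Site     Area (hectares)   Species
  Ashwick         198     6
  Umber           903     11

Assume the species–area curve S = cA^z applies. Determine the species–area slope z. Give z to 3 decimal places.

0.399

Taking logs: ln S = ln c + z ln A, so z = (ln S₂ − ln S₁)/(ln A₂ − ln A₁).
z = ln(11/6) / ln(903/198) = ln(1.833) / ln(4.561) = 0.6061 / 1.5175 = 0.3994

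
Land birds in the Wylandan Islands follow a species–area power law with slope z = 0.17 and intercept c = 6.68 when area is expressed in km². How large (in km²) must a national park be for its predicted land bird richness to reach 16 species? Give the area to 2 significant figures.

16 = 6.68 × A^0.17  ⇒  A^0.17 = 16/6.68 = 2.395
ln A = ln(2.395) / 0.17 = 0.8735 / 0.17 = 5.1381
A = e^5.1381 ≈ 170.4 km²

170 km²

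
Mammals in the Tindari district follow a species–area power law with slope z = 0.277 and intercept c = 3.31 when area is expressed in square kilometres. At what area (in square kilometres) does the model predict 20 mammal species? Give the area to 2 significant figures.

660 square kilometres

20 = 3.31 × A^0.277  ⇒  A^0.277 = 20/3.31 = 6.042
ln A = ln(6.042) / 0.277 = 1.7988 / 0.277 = 6.4938
A = e^6.4938 ≈ 661 square kilometres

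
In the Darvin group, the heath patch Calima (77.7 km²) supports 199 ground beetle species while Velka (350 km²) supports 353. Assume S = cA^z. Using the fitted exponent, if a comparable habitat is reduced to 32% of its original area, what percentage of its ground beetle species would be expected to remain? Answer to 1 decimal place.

z = ln(353/199) / ln(350/77.7) = 0.5732 / 1.5051 = 0.3808
S_new/S_old = (A_new/A_old)^z = 0.32^0.3808 = exp(0.3808 × -1.1394) = 0.648

64.8%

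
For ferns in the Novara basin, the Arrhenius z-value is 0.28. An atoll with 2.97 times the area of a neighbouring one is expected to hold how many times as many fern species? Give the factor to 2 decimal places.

S₂/S₁ = (A₂/A₁)^z = 2.97^0.28
ln(S₂/S₁) = 0.28 × ln 2.97 = 0.28 × 1.0886 = 0.3048
S₂/S₁ = e^0.3048 ≈ 1.356

1.36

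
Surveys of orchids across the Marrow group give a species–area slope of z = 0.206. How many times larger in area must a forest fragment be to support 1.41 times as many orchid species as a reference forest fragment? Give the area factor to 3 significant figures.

(A₂/A₁)^0.206 = 1.41, so A₂/A₁ = 1.41^(1/0.206) = 1.41^4.854
ln(A₂/A₁) = ln 1.41 / 0.206 = 0.3436 / 0.206 = 1.6679
A₂/A₁ = e^1.6679 ≈ 5.301

5.30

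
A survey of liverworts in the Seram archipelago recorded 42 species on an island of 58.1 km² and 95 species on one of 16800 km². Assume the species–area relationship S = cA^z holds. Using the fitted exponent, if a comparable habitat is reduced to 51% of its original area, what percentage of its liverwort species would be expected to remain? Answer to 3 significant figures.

90.8%

z = ln(95/42) / ln(16800/58.1) = 0.8162 / 5.6670 = 0.1440
S_new/S_old = (A_new/A_old)^z = 0.51^0.1440 = exp(0.1440 × -0.6733) = 0.9076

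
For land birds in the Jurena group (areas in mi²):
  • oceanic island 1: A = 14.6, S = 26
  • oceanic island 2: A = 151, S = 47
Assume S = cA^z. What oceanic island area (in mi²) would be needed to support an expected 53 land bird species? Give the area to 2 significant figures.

z = ln(47/26) / ln(151/14.6) = 0.5921 / 2.3363 = 0.2534
c = 26 / 14.6^0.2534 = 26 / 1.973 = 13.18
A = (53/13.18)^(1/0.2534) ⇒ ln A = ln(4.021)/0.2534 = 5.4914
A = e^5.4914 ≈ 242.6 mi²

240 mi²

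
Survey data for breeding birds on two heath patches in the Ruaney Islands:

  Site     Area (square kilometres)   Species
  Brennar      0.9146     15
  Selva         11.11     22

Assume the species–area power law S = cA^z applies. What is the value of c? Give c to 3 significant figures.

z = ln(S₂/S₁) / ln(A₂/A₁) = ln(22/15) / ln(11.11/0.9146) = 0.3830 / 2.4971 = 0.1534
c = S₁ / A₁^z = 15 / 0.9146^0.1534 = 15 / 0.9864 = 15.21

15.2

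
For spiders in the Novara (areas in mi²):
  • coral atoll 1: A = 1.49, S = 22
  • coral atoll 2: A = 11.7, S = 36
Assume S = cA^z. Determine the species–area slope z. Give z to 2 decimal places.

Taking logs: ln S = ln c + z ln A, so z = (ln S₂ − ln S₁)/(ln A₂ − ln A₁).
z = ln(36/22) / ln(11.7/1.49) = ln(1.636) / ln(7.852) = 0.4925 / 2.0608 = 0.2390

0.24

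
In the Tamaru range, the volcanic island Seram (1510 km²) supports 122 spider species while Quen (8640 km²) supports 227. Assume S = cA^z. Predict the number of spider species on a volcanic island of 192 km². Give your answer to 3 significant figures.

58.5

z = ln(227/122) / ln(8640/1510) = 0.6209 / 1.7443 = 0.3560
c = 122 / 1510^0.3560 = 122 / 13.54 = 9.01
S₃ = 9.01 × 192^0.3560 = 9.01 × 6.498 ≈ 58.55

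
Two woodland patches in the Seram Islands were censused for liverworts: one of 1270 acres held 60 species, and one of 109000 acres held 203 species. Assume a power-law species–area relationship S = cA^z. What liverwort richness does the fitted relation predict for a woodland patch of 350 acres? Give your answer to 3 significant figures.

z = ln(203/60) / ln(109000/1270) = 1.2189 / 4.4523 = 0.2738
c = 60 / 1270^0.2738 = 60 / 7.074 = 8.481
S₃ = 8.481 × 350^0.2738 = 8.481 × 4.971 ≈ 42.16

42.2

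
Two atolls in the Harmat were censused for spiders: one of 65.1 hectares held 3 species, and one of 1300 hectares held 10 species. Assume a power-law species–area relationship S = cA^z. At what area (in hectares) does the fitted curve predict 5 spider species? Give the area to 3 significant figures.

z = ln(10/3) / ln(1300/65.1) = 1.2040 / 2.9942 = 0.4021
c = 3 / 65.1^0.4021 = 3 / 5.361 = 0.5596
A = (5/0.5596)^(1/0.4021) ⇒ ln A = ln(8.935)/0.4021 = 5.4463
A = e^5.4463 ≈ 231.9 hectares

232 hectares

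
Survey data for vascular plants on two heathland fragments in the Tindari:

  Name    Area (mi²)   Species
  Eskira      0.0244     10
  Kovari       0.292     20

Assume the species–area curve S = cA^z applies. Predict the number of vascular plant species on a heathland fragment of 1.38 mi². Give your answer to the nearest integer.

z = ln(20/10) / ln(0.292/0.0244) = 0.6931 / 2.4822 = 0.2793
c = 10 / 0.0244^0.2793 = 10 / 0.3546 = 28.2
S₃ = 28.2 × 1.38^0.2793 = 28.2 × 1.094 ≈ 30.86

31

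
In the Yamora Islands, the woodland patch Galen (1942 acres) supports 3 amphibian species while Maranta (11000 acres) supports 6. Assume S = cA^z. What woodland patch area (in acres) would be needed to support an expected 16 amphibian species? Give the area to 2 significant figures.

z = ln(6/3) / ln(11000/1942) = 0.6931 / 1.7342 = 0.3997
c = 3 / 1942^0.3997 = 3 / 20.62 = 0.1455
A = (16/0.1455)^(1/0.3997) ⇒ ln A = ln(110)/0.3997 = 11.7596
A = e^11.7596 ≈ 127973 acres

130000 acres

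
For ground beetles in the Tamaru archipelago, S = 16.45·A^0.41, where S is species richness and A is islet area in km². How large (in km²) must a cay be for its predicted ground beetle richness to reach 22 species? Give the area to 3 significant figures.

22 = 16.45 × A^0.41  ⇒  A^0.41 = 22/16.45 = 1.337
ln A = ln(1.337) / 0.41 = 0.2907 / 0.41 = 0.7091
A = e^0.7091 ≈ 2.032 km²

2.03 km²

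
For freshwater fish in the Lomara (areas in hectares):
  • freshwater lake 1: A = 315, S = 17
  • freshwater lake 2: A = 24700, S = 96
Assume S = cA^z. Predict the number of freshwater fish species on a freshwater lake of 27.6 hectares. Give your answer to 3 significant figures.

z = ln(96/17) / ln(24700/315) = 1.7311 / 4.3620 = 0.3969
c = 17 / 315^0.3969 = 17 / 9.806 = 1.734
S₃ = 1.734 × 27.6^0.3969 = 1.734 × 3.731 ≈ 6.468

6.47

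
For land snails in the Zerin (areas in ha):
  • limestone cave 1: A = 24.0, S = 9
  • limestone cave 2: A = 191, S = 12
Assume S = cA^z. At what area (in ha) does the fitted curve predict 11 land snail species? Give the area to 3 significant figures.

z = ln(12/9) / ln(191/24) = 0.2877 / 2.0742 = 0.1387
c = 9 / 24^0.1387 = 9 / 1.554 = 5.792
A = (11/5.792)^(1/0.1387) ⇒ ln A = ln(1.899)/0.1387 = 4.6249
A = e^4.6249 ≈ 102 ha

102 ha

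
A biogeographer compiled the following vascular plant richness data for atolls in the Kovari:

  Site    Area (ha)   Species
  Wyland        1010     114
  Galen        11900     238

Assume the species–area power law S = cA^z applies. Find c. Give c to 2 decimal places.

14.47

z = ln(S₂/S₁) / ln(A₂/A₁) = ln(238/114) / ln(11900/1010) = 0.7361 / 2.4666 = 0.2984
c = S₁ / A₁^z = 114 / 1010^0.2984 = 114 / 7.88 = 14.47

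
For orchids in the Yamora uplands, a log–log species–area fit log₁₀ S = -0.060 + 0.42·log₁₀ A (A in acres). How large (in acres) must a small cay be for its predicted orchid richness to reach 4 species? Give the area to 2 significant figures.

38 acres

4 = 0.871 × A^0.42  ⇒  A^0.42 = 4/0.871 = 4.593
ln A = ln(4.593) / 0.42 = 1.5244 / 0.42 = 3.6296
A = e^3.6296 ≈ 37.7 acres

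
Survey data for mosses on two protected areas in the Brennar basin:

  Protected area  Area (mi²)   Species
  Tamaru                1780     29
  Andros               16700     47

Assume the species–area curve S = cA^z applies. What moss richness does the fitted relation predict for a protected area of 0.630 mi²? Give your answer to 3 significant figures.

z = ln(47/29) / ln(16700/1780) = 0.4829 / 2.2388 = 0.2157
c = 29 / 1780^0.2157 = 29 / 5.024 = 5.773
S₃ = 5.773 × 0.63^0.2157 = 5.773 × 0.9052 ≈ 5.225

5.23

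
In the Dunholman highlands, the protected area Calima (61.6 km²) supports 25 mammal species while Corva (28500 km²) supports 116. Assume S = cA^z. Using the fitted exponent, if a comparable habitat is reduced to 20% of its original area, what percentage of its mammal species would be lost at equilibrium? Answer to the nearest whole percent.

33%

z = ln(116/25) / ln(28500/61.6) = 1.5347 / 6.1370 = 0.2501
S_new/S_old = (A_new/A_old)^z = 0.2^0.2501 = exp(0.2501 × -1.6094) = 0.6687
Fraction lost = 1 − 0.6687 = 0.3313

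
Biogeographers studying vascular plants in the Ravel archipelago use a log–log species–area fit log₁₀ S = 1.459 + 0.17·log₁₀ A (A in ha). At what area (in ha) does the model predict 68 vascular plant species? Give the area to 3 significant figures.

157 ha

68 = 28.77 × A^0.17  ⇒  A^0.17 = 68/28.77 = 2.363
ln A = ln(2.363) / 0.17 = 0.8600 / 0.17 = 5.0590
A = e^5.0590 ≈ 157.4 ha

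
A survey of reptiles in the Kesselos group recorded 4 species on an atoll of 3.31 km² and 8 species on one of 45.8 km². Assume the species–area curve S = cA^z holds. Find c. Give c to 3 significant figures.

2.92

z = ln(S₂/S₁) / ln(A₂/A₁) = ln(8/4) / ln(45.8/3.31) = 0.6931 / 2.6273 = 0.2638
c = S₁ / A₁^z = 4 / 3.31^0.2638 = 4 / 1.371 = 2.917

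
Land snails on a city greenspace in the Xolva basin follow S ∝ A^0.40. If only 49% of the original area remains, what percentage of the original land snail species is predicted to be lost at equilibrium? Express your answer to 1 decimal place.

24.8%

S_new/S_old = (A_new/A_old)^z = 0.49^0.4
= exp(0.4 × ln 0.49) = exp(0.4 × -0.7133) = exp(-0.2853) ≈ 0.7518
Fraction lost = 1 − 0.7518 = 0.2482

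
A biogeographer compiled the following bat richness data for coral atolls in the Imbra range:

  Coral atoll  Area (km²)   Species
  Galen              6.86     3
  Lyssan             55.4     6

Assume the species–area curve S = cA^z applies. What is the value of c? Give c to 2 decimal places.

1.58

z = ln(S₂/S₁) / ln(A₂/A₁) = ln(6/3) / ln(55.4/6.86) = 0.6931 / 2.0889 = 0.3318
c = S₁ / A₁^z = 3 / 6.86^0.3318 = 3 / 1.895 = 1.583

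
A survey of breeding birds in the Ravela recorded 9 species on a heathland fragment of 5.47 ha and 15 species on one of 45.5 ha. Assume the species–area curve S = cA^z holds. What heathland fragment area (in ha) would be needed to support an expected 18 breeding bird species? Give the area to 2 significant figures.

z = ln(15/9) / ln(45.5/5.47) = 0.5108 / 2.1184 = 0.2411
c = 9 / 5.47^0.2411 = 9 / 1.506 = 5.974
A = (18/5.974)^(1/0.2411) ⇒ ln A = ln(3.013)/0.2411 = 4.5738
A = e^4.5738 ≈ 96.91 ha

97 ha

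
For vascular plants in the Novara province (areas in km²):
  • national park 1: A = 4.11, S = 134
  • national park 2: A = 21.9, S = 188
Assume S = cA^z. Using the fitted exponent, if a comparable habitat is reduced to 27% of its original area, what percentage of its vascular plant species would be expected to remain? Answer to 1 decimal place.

z = ln(188/134) / ln(21.9/4.11) = 0.3386 / 1.6731 = 0.2024
S_new/S_old = (A_new/A_old)^z = 0.27^0.2024 = exp(0.2024 × -1.3093) = 0.7672

76.7%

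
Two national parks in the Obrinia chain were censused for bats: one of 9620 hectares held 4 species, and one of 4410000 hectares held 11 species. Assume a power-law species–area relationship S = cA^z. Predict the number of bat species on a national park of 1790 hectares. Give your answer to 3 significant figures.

z = ln(11/4) / ln(4410000/9620) = 1.0116 / 6.1278 = 0.1651
c = 4 / 9620^0.1651 = 4 / 4.545 = 0.88
S₃ = 0.88 × 1790^0.1651 = 0.88 × 3.443 ≈ 3.03

3.03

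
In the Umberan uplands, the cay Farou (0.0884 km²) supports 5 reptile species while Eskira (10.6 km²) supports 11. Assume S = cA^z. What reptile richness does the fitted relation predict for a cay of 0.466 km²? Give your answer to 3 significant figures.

6.57

z = ln(11/5) / ln(10.6/0.0884) = 0.7885 / 4.7867 = 0.1647
c = 5 / 0.0884^0.1647 = 5 / 0.6706 = 7.456
S₃ = 7.456 × 0.466^0.1647 = 7.456 × 0.8818 ≈ 6.575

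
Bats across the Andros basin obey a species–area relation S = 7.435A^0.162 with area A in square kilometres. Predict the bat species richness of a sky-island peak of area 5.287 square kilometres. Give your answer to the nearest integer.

10

S = 7.435 × 5.287^0.162
ln S = ln 7.435 + 0.162 × ln 5.287 = 2.0062 + 0.162 × 1.6653 = 2.2760
S = e^2.2760 ≈ 9.737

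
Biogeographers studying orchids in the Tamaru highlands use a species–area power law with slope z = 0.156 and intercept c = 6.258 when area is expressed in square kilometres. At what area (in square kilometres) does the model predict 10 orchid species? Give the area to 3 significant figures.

10 = 6.258 × A^0.156  ⇒  A^0.156 = 10/6.258 = 1.598
ln A = ln(1.598) / 0.156 = 0.4687 / 0.156 = 3.0046
A = e^3.0046 ≈ 20.18 square kilometres

20.2 square kilometres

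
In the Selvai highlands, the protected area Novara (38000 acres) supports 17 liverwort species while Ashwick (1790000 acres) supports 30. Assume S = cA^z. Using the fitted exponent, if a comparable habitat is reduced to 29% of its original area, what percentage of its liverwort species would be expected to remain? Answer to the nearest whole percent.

z = ln(30/17) / ln(1790000/38000) = 0.5680 / 3.8524 = 0.1474
S_new/S_old = (A_new/A_old)^z = 0.29^0.1474 = exp(0.1474 × -1.2379) = 0.8332

83%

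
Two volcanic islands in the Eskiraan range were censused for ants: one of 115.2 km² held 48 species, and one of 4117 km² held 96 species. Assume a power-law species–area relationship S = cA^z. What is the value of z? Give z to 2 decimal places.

Taking logs: ln S = ln c + z ln A, so z = (ln S₂ − ln S₁)/(ln A₂ − ln A₁).
z = ln(96/48) / ln(4117/115.2) = ln(2) / ln(35.74) = 0.6931 / 3.5762 = 0.1938

0.19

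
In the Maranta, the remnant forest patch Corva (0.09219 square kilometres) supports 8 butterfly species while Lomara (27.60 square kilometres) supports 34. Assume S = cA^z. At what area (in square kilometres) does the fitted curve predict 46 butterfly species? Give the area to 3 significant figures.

z = ln(34/8) / ln(27.6/0.09219) = 1.4469 / 5.7017 = 0.2538
c = 8 / 0.09219^0.2538 = 8 / 0.5461 = 14.65
A = (46/14.65)^(1/0.2538) ⇒ ln A = ln(3.14)/0.2538 = 4.5090
A = e^4.5090 ≈ 90.83 square kilometres

90.8 square kilometres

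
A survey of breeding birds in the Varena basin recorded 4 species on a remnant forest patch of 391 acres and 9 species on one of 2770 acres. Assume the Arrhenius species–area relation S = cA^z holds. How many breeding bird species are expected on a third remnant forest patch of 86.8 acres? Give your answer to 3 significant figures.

z = ln(9/4) / ln(2770/391) = 0.8109 / 1.9579 = 0.4142
c = 4 / 391^0.4142 = 4 / 11.85 = 0.3376
S₃ = 0.3376 × 86.8^0.4142 = 0.3376 × 6.352 ≈ 2.144

2.14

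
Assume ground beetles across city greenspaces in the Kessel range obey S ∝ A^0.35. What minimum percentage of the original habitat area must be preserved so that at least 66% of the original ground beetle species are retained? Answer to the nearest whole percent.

Need (A_new/A_old)^0.35 = 0.66, so A_new/A_old = 0.66^(1/0.35) = 0.66^2.857
ln(A_new/A_old) = ln 0.66 / 0.35 = -0.4155 / 0.35 = -1.1872
A_new/A_old = e^-1.1872 ≈ 0.3051

31%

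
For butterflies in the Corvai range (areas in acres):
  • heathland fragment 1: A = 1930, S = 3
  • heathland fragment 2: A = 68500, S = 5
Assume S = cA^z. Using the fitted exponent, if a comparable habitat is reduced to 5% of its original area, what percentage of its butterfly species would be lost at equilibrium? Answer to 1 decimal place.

34.9%

z = ln(5/3) / ln(68500/1930) = 0.5108 / 3.5693 = 0.1431
S_new/S_old = (A_new/A_old)^z = 0.05^0.1431 = exp(0.1431 × -2.9957) = 0.6513
Fraction lost = 1 − 0.6513 = 0.3487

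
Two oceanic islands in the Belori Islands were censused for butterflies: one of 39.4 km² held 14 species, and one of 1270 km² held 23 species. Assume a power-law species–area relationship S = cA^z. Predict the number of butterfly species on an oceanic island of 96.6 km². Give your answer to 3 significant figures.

15.9

z = ln(23/14) / ln(1270/39.4) = 0.4964 / 3.4730 = 0.1429
c = 14 / 39.4^0.1429 = 14 / 1.691 = 8.281
S₃ = 8.281 × 96.6^0.1429 = 8.281 × 1.922 ≈ 15.91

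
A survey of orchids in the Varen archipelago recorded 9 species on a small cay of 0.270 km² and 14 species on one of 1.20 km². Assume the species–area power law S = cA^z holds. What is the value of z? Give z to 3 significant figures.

0.296

Taking logs: ln S = ln c + z ln A, so z = (ln S₂ − ln S₁)/(ln A₂ − ln A₁).
z = ln(14/9) / ln(1.2/0.27) = ln(1.556) / ln(4.444) = 0.4418 / 1.4917 = 0.2962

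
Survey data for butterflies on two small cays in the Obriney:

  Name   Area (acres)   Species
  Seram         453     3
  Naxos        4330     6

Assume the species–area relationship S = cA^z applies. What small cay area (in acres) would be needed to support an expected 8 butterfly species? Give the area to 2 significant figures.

11000 acres

z = ln(6/3) / ln(4330/453) = 0.6931 / 2.2574 = 0.3071
c = 3 / 453^0.3071 = 3 / 6.54 = 0.4587
A = (8/0.4587)^(1/0.3071) ⇒ ln A = ln(17.44)/0.3071 = 9.3102
A = e^9.3102 ≈ 11051 acres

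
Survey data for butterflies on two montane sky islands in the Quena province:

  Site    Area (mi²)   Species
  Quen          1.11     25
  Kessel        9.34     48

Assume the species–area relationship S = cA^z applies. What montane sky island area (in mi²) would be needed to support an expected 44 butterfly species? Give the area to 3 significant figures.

7.03 mi²

z = ln(48/25) / ln(9.34/1.11) = 0.6523 / 2.1299 = 0.3063
c = 25 / 1.11^0.3063 = 25 / 1.032 = 24.21
A = (44/24.21)^(1/0.3063) ⇒ ln A = ln(1.817)/0.3063 = 1.9502
A = e^1.9502 ≈ 7.03 mi²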